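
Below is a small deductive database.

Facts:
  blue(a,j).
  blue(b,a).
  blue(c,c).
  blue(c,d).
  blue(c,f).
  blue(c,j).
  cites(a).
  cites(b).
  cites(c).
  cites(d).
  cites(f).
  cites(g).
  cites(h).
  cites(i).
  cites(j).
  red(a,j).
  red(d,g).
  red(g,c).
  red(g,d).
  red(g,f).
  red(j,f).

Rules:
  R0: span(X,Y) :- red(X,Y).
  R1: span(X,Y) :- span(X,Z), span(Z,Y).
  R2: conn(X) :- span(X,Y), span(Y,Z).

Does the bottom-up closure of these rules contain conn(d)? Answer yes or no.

round 1: derive span(a,j) via R0 from red(a,j)
round 1: derive span(d,g) via R0 from red(d,g)
round 1: derive span(g,c) via R0 from red(g,c)
round 1: derive span(g,d) via R0 from red(g,d)
round 1: derive span(g,f) via R0 from red(g,f)
round 1: derive span(j,f) via R0 from red(j,f)
round 2: derive span(a,f) via R1 from span(a,j), span(j,f)
round 2: derive span(d,c) via R1 from span(d,g), span(g,c)
round 2: derive span(d,d) via R1 from span(d,g), span(g,d)
round 2: derive span(d,f) via R1 from span(d,g), span(g,f)
round 2: derive span(g,g) via R1 from span(g,d), span(d,g)
round 2: derive conn(a) via R2 from span(a,j), span(j,f)
round 2: derive conn(d) via R2 from span(d,g), span(g,c)
round 2: derive conn(g) via R2 from span(g,d), span(d,g)

yes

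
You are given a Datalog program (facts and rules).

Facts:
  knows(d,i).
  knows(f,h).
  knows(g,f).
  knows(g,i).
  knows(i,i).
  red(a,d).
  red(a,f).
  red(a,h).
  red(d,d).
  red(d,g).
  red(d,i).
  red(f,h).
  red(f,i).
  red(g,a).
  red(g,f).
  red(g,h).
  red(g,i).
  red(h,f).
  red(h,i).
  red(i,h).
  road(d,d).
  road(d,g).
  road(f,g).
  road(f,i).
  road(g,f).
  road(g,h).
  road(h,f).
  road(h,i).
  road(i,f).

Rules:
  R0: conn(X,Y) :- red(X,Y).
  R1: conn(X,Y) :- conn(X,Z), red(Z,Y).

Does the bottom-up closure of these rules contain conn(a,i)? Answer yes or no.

round 1: derive conn(a,d) via R0 from red(a,d)
round 1: derive conn(a,f) via R0 from red(a,f)
round 1: derive conn(a,h) via R0 from red(a,h)
round 1: derive conn(d,d) via R0 from red(d,d)
round 1: derive conn(d,g) via R0 from red(d,g)
round 1: derive conn(d,i) via R0 from red(d,i)
round 1: derive conn(f,h) via R0 from red(f,h)
round 1: derive conn(f,i) via R0 from red(f,i)
round 1: derive conn(g,a) via R0 from red(g,a)
round 1: derive conn(g,f) via R0 from red(g,f)
round 1: derive conn(g,h) via R0 from red(g,h)
round 1: derive conn(g,i) via R0 from red(g,i)
round 1: derive conn(h,f) via R0 from red(h,f)
round 1: derive conn(h,i) via R0 from red(h,i)
round 1: derive conn(i,h) via R0 from red(i,h)
round 2: derive conn(a,g) via R1 from conn(a,d), red(d,g)
round 2: derive conn(a,i) via R1 from conn(a,d), red(d,i)
round 2: derive conn(d,a) via R1 from conn(d,g), red(g,a)
round 2: derive conn(d,f) via R1 from conn(d,g), red(g,f)
round 2: derive conn(d,h) via R1 from conn(d,g), red(g,h)
round 2: derive conn(f,f) via R1 from conn(f,h), red(h,f)
round 2: derive conn(g,d) via R1 from conn(g,a), red(a,d)
round 2: derive conn(h,h) via R1 from conn(h,f), red(f,h)
round 2: derive conn(i,f) via R1 from conn(i,h), red(h,f)
round 2: derive conn(i,i) via R1 from conn(i,h), red(h,i)
round 3: derive conn(a,a) via R1 from conn(a,g), red(g,a)
round 3: derive conn(g,g) via R1 from conn(g,d), red(d,g)

yes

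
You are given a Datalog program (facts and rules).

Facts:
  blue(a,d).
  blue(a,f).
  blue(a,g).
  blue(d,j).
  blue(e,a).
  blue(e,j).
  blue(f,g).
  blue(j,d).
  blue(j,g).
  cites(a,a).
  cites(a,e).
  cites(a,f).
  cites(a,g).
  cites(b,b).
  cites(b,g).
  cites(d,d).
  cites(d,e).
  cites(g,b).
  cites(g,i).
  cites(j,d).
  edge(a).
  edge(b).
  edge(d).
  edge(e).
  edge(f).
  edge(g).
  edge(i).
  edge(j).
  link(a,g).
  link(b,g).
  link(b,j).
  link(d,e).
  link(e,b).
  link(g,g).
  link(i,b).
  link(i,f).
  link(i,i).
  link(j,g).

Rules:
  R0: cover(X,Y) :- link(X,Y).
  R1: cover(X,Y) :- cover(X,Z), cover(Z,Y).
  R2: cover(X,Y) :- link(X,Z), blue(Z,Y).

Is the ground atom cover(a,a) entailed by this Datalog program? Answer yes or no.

round 1: derive cover(a,g) via R0 from link(a,g)
round 1: derive cover(b,g) via R0 from link(b,g)
round 1: derive cover(b,j) via R0 from link(b,j)
round 1: derive cover(d,e) via R0 from link(d,e)
round 1: derive cover(e,b) via R0 from link(e,b)
round 1: derive cover(g,g) via R0 from link(g,g)
round 1: derive cover(i,b) via R0 from link(i,b)
round 1: derive cover(i,f) via R0 from link(i,f)
round 1: derive cover(i,i) via R0 from link(i,i)
round 1: derive cover(j,g) via R0 from link(j,g)
round 1: derive cover(b,d) via R2 from link(b,j), blue(j,d)
round 1: derive cover(d,a) via R2 from link(d,e), blue(e,a)
round 1: derive cover(d,j) via R2 from link(d,e), blue(e,j)
round 1: derive cover(i,g) via R2 from link(i,f), blue(f,g)
round 2: derive cover(b,a) via R1 from cover(b,d), cover(d,a)
round 2: derive cover(b,e) via R1 from cover(b,d), cover(d,e)
round 2: derive cover(d,b) via R1 from cover(d,e), cover(e,b)
round 2: derive cover(d,g) via R1 from cover(d,a), cover(a,g)
round 2: derive cover(e,d) via R1 from cover(e,b), cover(b,d)
round 2: derive cover(e,g) via R1 from cover(e,b), cover(b,g)
round 2: derive cover(e,j) via R1 from cover(e,b), cover(b,j)
round 2: derive cover(i,d) via R1 from cover(i,b), cover(b,d)
round 2: derive cover(i,j) via R1 from cover(i,b), cover(b,j)
round 3: derive cover(b,b) via R1 from cover(b,d), cover(d,b)
round 3: derive cover(d,d) via R1 from cover(d,b), cover(b,d)
round 3: derive cover(e,a) via R1 from cover(e,b), cover(b,a)
round 3: derive cover(e,e) via R1 from cover(e,b), cover(b,e)
round 3: derive cover(i,a) via R1 from cover(i,b), cover(b,a)
round 3: derive cover(i,e) via R1 from cover(i,b), cover(b,e)

no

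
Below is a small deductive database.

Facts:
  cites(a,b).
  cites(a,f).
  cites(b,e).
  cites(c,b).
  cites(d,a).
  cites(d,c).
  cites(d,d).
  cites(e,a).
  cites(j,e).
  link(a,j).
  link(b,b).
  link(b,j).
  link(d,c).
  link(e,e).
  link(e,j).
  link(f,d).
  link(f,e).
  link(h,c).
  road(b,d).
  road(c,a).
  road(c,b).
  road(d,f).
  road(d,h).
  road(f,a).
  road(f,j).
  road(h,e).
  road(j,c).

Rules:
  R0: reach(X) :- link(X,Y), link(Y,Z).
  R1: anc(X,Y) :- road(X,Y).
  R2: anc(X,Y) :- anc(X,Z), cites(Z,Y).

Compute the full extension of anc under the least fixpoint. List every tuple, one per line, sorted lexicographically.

round 1: derive anc(b,d) via R1 from road(b,d)
round 1: derive anc(c,a) via R1 from road(c,a)
round 1: derive anc(c,b) via R1 from road(c,b)
round 1: derive anc(d,f) via R1 from road(d,f)
round 1: derive anc(d,h) via R1 from road(d,h)
round 1: derive anc(f,a) via R1 from road(f,a)
round 1: derive anc(f,j) via R1 from road(f,j)
round 1: derive anc(h,e) via R1 from road(h,e)
round 1: derive anc(j,c) via R1 from road(j,c)
round 2: derive anc(b,a) via R2 from anc(b,d), cites(d,a)
round 2: derive anc(b,c) via R2 from anc(b,d), cites(d,c)
round 2: derive anc(c,e) via R2 from anc(c,b), cites(b,e)
round 2: derive anc(c,f) via R2 from anc(c,a), cites(a,f)
round 2: derive anc(f,b) via R2 from anc(f,a), cites(a,b)
round 2: derive anc(f,e) via R2 from anc(f,j), cites(j,e)
round 2: derive anc(f,f) via R2 from anc(f,a), cites(a,f)
round 2: derive anc(h,a) via R2 from anc(h,e), cites(e,a)
round 2: derive anc(j,b) via R2 from anc(j,c), cites(c,b)
round 3: derive anc(b,b) via R2 from anc(b,a), cites(a,b)
round 3: derive anc(b,f) via R2 from anc(b,a), cites(a,f)
round 3: derive anc(h,b) via R2 from anc(h,a), cites(a,b)
round 3: derive anc(h,f) via R2 from anc(h,a), cites(a,f)
round 3: derive anc(j,e) via R2 from anc(j,b), cites(b,e)
round 4: derive anc(b,e) via R2 from anc(b,b), cites(b,e)
round 4: derive anc(j,a) via R2 from anc(j,e), cites(e,a)
round 5: derive anc(j,f) via R2 from anc(j,a), cites(a,f)

anc(b,a)
anc(b,b)
anc(b,c)
anc(b,d)
anc(b,e)
anc(b,f)
anc(c,a)
anc(c,b)
anc(c,e)
anc(c,f)
anc(d,f)
anc(d,h)
anc(f,a)
anc(f,b)
anc(f,e)
anc(f,f)
anc(f,j)
anc(h,a)
anc(h,b)
anc(h,e)
anc(h,f)
anc(j,a)
anc(j,b)
anc(j,c)
anc(j,e)
anc(j,f)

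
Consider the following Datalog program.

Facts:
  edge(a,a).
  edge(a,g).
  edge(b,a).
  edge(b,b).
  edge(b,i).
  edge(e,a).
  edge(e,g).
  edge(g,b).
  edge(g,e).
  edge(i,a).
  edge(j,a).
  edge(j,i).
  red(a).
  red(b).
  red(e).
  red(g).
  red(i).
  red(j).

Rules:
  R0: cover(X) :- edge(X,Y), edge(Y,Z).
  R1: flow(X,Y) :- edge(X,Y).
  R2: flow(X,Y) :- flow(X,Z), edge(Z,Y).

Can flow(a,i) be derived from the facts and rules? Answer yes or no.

round 1: derive flow(a,a) via R1 from edge(a,a)
round 1: derive flow(a,g) via R1 from edge(a,g)
round 1: derive flow(b,a) via R1 from edge(b,a)
round 1: derive flow(b,b) via R1 from edge(b,b)
round 1: derive flow(b,i) via R1 from edge(b,i)
round 1: derive flow(e,a) via R1 from edge(e,a)
round 1: derive flow(e,g) via R1 from edge(e,g)
round 1: derive flow(g,b) via R1 from edge(g,b)
round 1: derive flow(g,e) via R1 from edge(g,e)
round 1: derive flow(i,a) via R1 from edge(i,a)
round 1: derive flow(j,a) via R1 from edge(j,a)
round 1: derive flow(j,i) via R1 from edge(j,i)
round 2: derive flow(a,b) via R2 from flow(a,g), edge(g,b)
round 2: derive flow(a,e) via R2 from flow(a,g), edge(g,e)
round 2: derive flow(b,g) via R2 from flow(b,a), edge(a,g)
round 2: derive flow(e,b) via R2 from flow(e,g), edge(g,b)
round 2: derive flow(e,e) via R2 from flow(e,g), edge(g,e)
round 2: derive flow(g,a) via R2 from flow(g,b), edge(b,a)
round 2: derive flow(g,g) via R2 from flow(g,e), edge(e,g)
round 2: derive flow(g,i) via R2 from flow(g,b), edge(b,i)
round 2: derive flow(i,g) via R2 from flow(i,a), edge(a,g)
round 2: derive flow(j,g) via R2 from flow(j,a), edge(a,g)
round 3: derive flow(a,i) via R2 from flow(a,b), edge(b,i)
round 3: derive flow(b,e) via R2 from flow(b,g), edge(g,e)
round 3: derive flow(e,i) via R2 from flow(e,b), edge(b,i)
round 3: derive flow(i,b) via R2 from flow(i,g), edge(g,b)
round 3: derive flow(i,e) via R2 from flow(i,g), edge(g,e)
round 3: derive flow(j,b) via R2 from flow(j,g), edge(g,b)
round 3: derive flow(j,e) via R2 from flow(j,g), edge(g,e)
round 4: derive flow(i,i) via R2 from flow(i,b), edge(b,i)

yes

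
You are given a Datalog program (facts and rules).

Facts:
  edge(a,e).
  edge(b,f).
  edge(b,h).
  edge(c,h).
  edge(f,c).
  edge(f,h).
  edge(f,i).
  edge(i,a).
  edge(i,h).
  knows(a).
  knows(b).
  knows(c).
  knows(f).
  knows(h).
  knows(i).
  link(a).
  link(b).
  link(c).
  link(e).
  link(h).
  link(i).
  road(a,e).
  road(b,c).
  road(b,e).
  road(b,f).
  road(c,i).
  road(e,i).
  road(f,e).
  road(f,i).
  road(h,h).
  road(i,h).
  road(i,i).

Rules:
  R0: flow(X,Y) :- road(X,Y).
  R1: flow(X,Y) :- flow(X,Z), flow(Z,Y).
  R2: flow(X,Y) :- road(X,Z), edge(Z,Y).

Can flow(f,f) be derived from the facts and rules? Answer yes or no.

round 1: derive flow(a,e) via R0 from road(a,e)
round 1: derive flow(b,c) via R0 from road(b,c)
round 1: derive flow(b,e) via R0 from road(b,e)
round 1: derive flow(b,f) via R0 from road(b,f)
round 1: derive flow(c,i) via R0 from road(c,i)
round 1: derive flow(e,i) via R0 from road(e,i)
round 1: derive flow(f,e) via R0 from road(f,e)
round 1: derive flow(f,i) via R0 from road(f,i)
round 1: derive flow(h,h) via R0 from road(h,h)
round 1: derive flow(i,h) via R0 from road(i,h)
round 1: derive flow(i,i) via R0 from road(i,i)
round 1: derive flow(b,h) via R2 from road(b,c), edge(c,h)
round 1: derive flow(b,i) via R2 from road(b,f), edge(f,i)
round 1: derive flow(c,a) via R2 from road(c,i), edge(i,a)
round 1: derive flow(c,h) via R2 from road(c,i), edge(i,h)
round 1: derive flow(e,a) via R2 from road(e,i), edge(i,a)
round 1: derive flow(e,h) via R2 from road(e,i), edge(i,h)
round 1: derive flow(f,a) via R2 from road(f,i), edge(i,a)
round 1: derive flow(f,h) via R2 from road(f,i), edge(i,h)
round 1: derive flow(i,a) via R2 from road(i,i), edge(i,a)
round 2: derive flow(a,a) via R1 from flow(a,e), flow(e,a)
round 2: derive flow(a,h) via R1 from flow(a,e), flow(e,h)
round 2: derive flow(a,i) via R1 from flow(a,e), flow(e,i)
round 2: derive flow(b,a) via R1 from flow(b,c), flow(c,a)
round 2: derive flow(c,e) via R1 from flow(c,a), flow(a,e)
round 2: derive flow(e,e) via R1 from flow(e,a), flow(a,e)
round 2: derive flow(i,e) via R1 from flow(i,a), flow(a,e)

no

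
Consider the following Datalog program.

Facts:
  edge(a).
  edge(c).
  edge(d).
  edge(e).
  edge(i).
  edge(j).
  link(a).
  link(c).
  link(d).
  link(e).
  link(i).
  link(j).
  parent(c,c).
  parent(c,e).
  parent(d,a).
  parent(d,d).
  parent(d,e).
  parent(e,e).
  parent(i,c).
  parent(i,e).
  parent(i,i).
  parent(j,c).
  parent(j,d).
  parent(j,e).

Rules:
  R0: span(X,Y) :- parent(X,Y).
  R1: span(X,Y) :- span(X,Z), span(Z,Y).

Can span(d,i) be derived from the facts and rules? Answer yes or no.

round 1: derive span(c,c) via R0 from parent(c,c)
round 1: derive span(c,e) via R0 from parent(c,e)
round 1: derive span(d,a) via R0 from parent(d,a)
round 1: derive span(d,d) via R0 from parent(d,d)
round 1: derive span(d,e) via R0 from parent(d,e)
round 1: derive span(e,e) via R0 from parent(e,e)
round 1: derive span(i,c) via R0 from parent(i,c)
round 1: derive span(i,e) via R0 from parent(i,e)
round 1: derive span(i,i) via R0 from parent(i,i)
round 1: derive span(j,c) via R0 from parent(j,c)
round 1: derive span(j,d) via R0 from parent(j,d)
round 1: derive span(j,e) via R0 from parent(j,e)
round 2: derive span(j,a) via R1 from span(j,d), span(d,a)

no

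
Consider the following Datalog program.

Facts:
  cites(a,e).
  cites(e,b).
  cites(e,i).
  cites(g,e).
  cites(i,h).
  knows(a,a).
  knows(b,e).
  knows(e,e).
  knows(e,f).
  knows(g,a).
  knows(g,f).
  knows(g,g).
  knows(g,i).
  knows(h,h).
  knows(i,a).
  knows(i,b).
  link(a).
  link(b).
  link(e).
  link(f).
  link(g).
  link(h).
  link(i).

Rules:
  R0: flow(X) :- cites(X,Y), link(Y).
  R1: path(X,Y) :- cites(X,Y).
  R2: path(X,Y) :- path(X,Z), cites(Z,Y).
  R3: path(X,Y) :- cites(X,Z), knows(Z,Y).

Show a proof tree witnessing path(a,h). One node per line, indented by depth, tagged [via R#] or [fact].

path(a,h)  [via R2]
  path(a,i)  [via R2]
    path(a,e)  [via R1]
      cites(a,e)  [fact]
    cites(e,i)  [fact]
  cites(i,h)  [fact]

round 1: derive path(a,e) via R1 from cites(a,e)
round 1: derive path(e,b) via R1 from cites(e,b)
round 1: derive path(e,i) via R1 from cites(e,i)
round 1: derive path(g,e) via R1 from cites(g,e)
round 1: derive path(i,h) via R1 from cites(i,h)
round 1: derive path(a,f) via R3 from cites(a,e), knows(e,f)
round 1: derive path(e,a) via R3 from cites(e,i), knows(i,a)
round 1: derive path(e,e) via R3 from cites(e,b), knows(b,e)
round 1: derive path(g,f) via R3 from cites(g,e), knows(e,f)
round 2: derive path(a,b) via R2 from path(a,e), cites(e,b)
round 2: derive path(a,i) via R2 from path(a,e), cites(e,i)
round 2: derive path(e,h) via R2 from path(e,i), cites(i,h)
round 2: derive path(g,b) via R2 from path(g,e), cites(e,b)
round 2: derive path(g,i) via R2 from path(g,e), cites(e,i)
round 3: derive path(a,h) via R2 from path(a,i), cites(i,h)
round 3: derive path(g,h) via R2 from path(g,i), cites(i,h)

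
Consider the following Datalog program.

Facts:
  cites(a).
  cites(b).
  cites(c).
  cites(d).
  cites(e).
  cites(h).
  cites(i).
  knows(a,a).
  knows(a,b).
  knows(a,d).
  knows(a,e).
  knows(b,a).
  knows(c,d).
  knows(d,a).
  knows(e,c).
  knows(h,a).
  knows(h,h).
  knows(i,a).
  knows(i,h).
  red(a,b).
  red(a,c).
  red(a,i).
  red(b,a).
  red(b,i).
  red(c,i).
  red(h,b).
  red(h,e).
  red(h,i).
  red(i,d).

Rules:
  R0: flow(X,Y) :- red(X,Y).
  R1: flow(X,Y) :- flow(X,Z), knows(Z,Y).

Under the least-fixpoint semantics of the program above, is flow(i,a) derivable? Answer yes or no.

yes

round 1: derive flow(a,b) via R0 from red(a,b)
round 1: derive flow(a,c) via R0 from red(a,c)
round 1: derive flow(a,i) via R0 from red(a,i)
round 1: derive flow(b,a) via R0 from red(b,a)
round 1: derive flow(b,i) via R0 from red(b,i)
round 1: derive flow(c,i) via R0 from red(c,i)
round 1: derive flow(h,b) via R0 from red(h,b)
round 1: derive flow(h,e) via R0 from red(h,e)
round 1: derive flow(h,i) via R0 from red(h,i)
round 1: derive flow(i,d) via R0 from red(i,d)
round 2: derive flow(a,a) via R1 from flow(a,b), knows(b,a)
round 2: derive flow(a,d) via R1 from flow(a,c), knows(c,d)
round 2: derive flow(a,h) via R1 from flow(a,i), knows(i,h)
round 2: derive flow(b,b) via R1 from flow(b,a), knows(a,b)
round 2: derive flow(b,d) via R1 from flow(b,a), knows(a,d)
round 2: derive flow(b,e) via R1 from flow(b,a), knows(a,e)
round 2: derive flow(b,h) via R1 from flow(b,i), knows(i,h)
round 2: derive flow(c,a) via R1 from flow(c,i), knows(i,a)
round 2: derive flow(c,h) via R1 from flow(c,i), knows(i,h)
round 2: derive flow(h,a) via R1 from flow(h,b), knows(b,a)
round 2: derive flow(h,c) via R1 from flow(h,e), knows(e,c)
round 2: derive flow(h,h) via R1 from flow(h,i), knows(i,h)
round 2: derive flow(i,a) via R1 from flow(i,d), knows(d,a)
round 3: derive flow(a,e) via R1 from flow(a,a), knows(a,e)
round 3: derive flow(b,c) via R1 from flow(b,e), knows(e,c)
round 3: derive flow(c,b) via R1 from flow(c,a), knows(a,b)
round 3: derive flow(c,d) via R1 from flow(c,a), knows(a,d)
round 3: derive flow(c,e) via R1 from flow(c,a), knows(a,e)
round 3: derive flow(h,d) via R1 from flow(h,a), knows(a,d)
round 3: derive flow(i,b) via R1 from flow(i,a), knows(a,b)
round 3: derive flow(i,e) via R1 from flow(i,a), knows(a,e)
round 4: derive flow(c,c) via R1 from flow(c,e), knows(e,c)
round 4: derive flow(i,c) via R1 from flow(i,e), knows(e,c)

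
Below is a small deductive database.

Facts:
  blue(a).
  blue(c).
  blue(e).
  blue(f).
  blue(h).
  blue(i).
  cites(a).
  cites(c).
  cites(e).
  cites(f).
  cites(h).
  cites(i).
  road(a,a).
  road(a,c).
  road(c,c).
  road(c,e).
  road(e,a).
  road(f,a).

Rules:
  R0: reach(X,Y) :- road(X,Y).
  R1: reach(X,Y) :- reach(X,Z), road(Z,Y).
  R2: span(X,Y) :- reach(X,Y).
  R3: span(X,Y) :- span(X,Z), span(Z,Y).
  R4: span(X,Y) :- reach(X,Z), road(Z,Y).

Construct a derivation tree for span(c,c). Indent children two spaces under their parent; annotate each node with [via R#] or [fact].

span(c,c)  [via R2]
  reach(c,c)  [via R0]
    road(c,c)  [fact]

round 1: derive reach(a,a) via R0 from road(a,a)
round 1: derive reach(a,c) via R0 from road(a,c)
round 1: derive reach(c,c) via R0 from road(c,c)
round 1: derive reach(c,e) via R0 from road(c,e)
round 1: derive reach(e,a) via R0 from road(e,a)
round 1: derive reach(f,a) via R0 from road(f,a)
round 2: derive reach(a,e) via R1 from reach(a,c), road(c,e)
round 2: derive reach(c,a) via R1 from reach(c,e), road(e,a)
round 2: derive reach(e,c) via R1 from reach(e,a), road(a,c)
round 2: derive reach(f,c) via R1 from reach(f,a), road(a,c)
round 2: derive span(a,a) via R2 from reach(a,a)
round 2: derive span(a,c) via R2 from reach(a,c)
round 2: derive span(c,c) via R2 from reach(c,c)
round 2: derive span(c,e) via R2 from reach(c,e)
round 2: derive span(e,a) via R2 from reach(e,a)
round 2: derive span(f,a) via R2 from reach(f,a)
round 2: derive span(a,e) via R4 from reach(a,c), road(c,e)
round 2: derive span(c,a) via R4 from reach(c,e), road(e,a)
round 2: derive span(e,c) via R4 from reach(e,a), road(a,c)
round 2: derive span(f,c) via R4 from reach(f,a), road(a,c)
round 3: derive reach(e,e) via R1 from reach(e,c), road(c,e)
round 3: derive reach(f,e) via R1 from reach(f,c), road(c,e)
round 3: derive span(e,e) via R3 from span(e,a), span(a,e)
round 3: derive span(f,e) via R3 from span(f,a), span(a,e)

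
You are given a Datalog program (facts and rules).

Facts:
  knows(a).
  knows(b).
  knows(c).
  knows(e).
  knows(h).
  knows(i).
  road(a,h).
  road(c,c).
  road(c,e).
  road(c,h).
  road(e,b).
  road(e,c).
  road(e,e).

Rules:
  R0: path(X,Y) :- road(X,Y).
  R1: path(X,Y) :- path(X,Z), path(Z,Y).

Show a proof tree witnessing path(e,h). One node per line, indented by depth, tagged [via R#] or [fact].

round 1: derive path(a,h) via R0 from road(a,h)
round 1: derive path(c,c) via R0 from road(c,c)
round 1: derive path(c,e) via R0 from road(c,e)
round 1: derive path(c,h) via R0 from road(c,h)
round 1: derive path(e,b) via R0 from road(e,b)
round 1: derive path(e,c) via R0 from road(e,c)
round 1: derive path(e,e) via R0 from road(e,e)
round 2: derive path(c,b) via R1 from path(c,e), path(e,b)
round 2: derive path(e,h) via R1 from path(e,c), path(c,h)

path(e,h)  [via R1]
  path(e,c)  [via R0]
    road(e,c)  [fact]
  path(c,h)  [via R0]
    road(c,h)  [fact]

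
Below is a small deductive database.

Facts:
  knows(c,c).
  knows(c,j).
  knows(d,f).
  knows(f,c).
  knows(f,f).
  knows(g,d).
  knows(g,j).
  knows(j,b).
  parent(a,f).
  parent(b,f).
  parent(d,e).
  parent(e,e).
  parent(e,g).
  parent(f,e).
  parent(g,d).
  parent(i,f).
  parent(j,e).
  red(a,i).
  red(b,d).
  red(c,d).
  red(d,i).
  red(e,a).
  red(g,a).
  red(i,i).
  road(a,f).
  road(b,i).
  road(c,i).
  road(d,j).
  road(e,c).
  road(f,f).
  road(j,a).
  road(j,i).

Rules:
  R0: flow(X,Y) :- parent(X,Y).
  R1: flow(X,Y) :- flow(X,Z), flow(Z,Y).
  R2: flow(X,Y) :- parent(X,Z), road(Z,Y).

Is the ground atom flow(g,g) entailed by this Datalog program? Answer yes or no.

yes

round 1: derive flow(a,f) via R0 from parent(a,f)
round 1: derive flow(b,f) via R0 from parent(b,f)
round 1: derive flow(d,e) via R0 from parent(d,e)
round 1: derive flow(e,e) via R0 from parent(e,e)
round 1: derive flow(e,g) via R0 from parent(e,g)
round 1: derive flow(f,e) via R0 from parent(f,e)
round 1: derive flow(g,d) via R0 from parent(g,d)
round 1: derive flow(i,f) via R0 from parent(i,f)
round 1: derive flow(j,e) via R0 from parent(j,e)
round 1: derive flow(d,c) via R2 from parent(d,e), road(e,c)
round 1: derive flow(e,c) via R2 from parent(e,e), road(e,c)
round 1: derive flow(f,c) via R2 from parent(f,e), road(e,c)
round 1: derive flow(g,j) via R2 from parent(g,d), road(d,j)
round 1: derive flow(j,c) via R2 from parent(j,e), road(e,c)
round 2: derive flow(a,c) via R1 from flow(a,f), flow(f,c)
round 2: derive flow(a,e) via R1 from flow(a,f), flow(f,e)
round 2: derive flow(b,c) via R1 from flow(b,f), flow(f,c)
round 2: derive flow(b,e) via R1 from flow(b,f), flow(f,e)
round 2: derive flow(d,g) via R1 from flow(d,e), flow(e,g)
round 2: derive flow(e,d) via R1 from flow(e,g), flow(g,d)
round 2: derive flow(e,j) via R1 from flow(e,g), flow(g,j)
round 2: derive flow(f,g) via R1 from flow(f,e), flow(e,g)
round 2: derive flow(g,c) via R1 from flow(g,d), flow(d,c)
round 2: derive flow(g,e) via R1 from flow(g,d), flow(d,e)
round 2: derive flow(i,c) via R1 from flow(i,f), flow(f,c)
round 2: derive flow(i,e) via R1 from flow(i,f), flow(f,e)
round 2: derive flow(j,g) via R1 from flow(j,e), flow(e,g)
round 3: derive flow(a,d) via R1 from flow(a,e), flow(e,d)
round 3: derive flow(a,g) via R1 from flow(a,e), flow(e,g)
round 3: derive flow(a,j) via R1 from flow(a,e), flow(e,j)
round 3: derive flow(b,d) via R1 from flow(b,e), flow(e,d)
round 3: derive flow(b,g) via R1 from flow(b,e), flow(e,g)
round 3: derive flow(b,j) via R1 from flow(b,e), flow(e,j)
round 3: derive flow(d,d) via R1 from flow(d,e), flow(e,d)
round 3: derive flow(d,j) via R1 from flow(d,e), flow(e,j)
round 3: derive flow(f,d) via R1 from flow(f,e), flow(e,d)
round 3: derive flow(f,j) via R1 from flow(f,e), flow(e,j)
round 3: derive flow(g,g) via R1 from flow(g,d), flow(d,g)
round 3: derive flow(i,d) via R1 from flow(i,e), flow(e,d)
round 3: derive flow(i,g) via R1 from flow(i,e), flow(e,g)
round 3: derive flow(i,j) via R1 from flow(i,e), flow(e,j)
round 3: derive flow(j,d) via R1 from flow(j,e), flow(e,d)
round 3: derive flow(j,j) via R1 from flow(j,e), flow(e,j)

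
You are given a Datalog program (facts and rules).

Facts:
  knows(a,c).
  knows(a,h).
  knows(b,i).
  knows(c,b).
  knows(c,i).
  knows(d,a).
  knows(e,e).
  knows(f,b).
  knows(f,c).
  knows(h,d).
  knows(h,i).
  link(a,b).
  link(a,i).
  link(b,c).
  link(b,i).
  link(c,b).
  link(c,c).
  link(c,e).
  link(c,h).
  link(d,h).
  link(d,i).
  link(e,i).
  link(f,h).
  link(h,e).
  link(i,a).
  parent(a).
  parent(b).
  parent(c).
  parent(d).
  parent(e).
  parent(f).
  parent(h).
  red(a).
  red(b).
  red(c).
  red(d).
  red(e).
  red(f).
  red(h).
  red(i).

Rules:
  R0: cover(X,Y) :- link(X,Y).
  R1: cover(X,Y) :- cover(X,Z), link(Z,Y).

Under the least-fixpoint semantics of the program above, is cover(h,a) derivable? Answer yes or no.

round 1: derive cover(a,b) via R0 from link(a,b)
round 1: derive cover(a,i) via R0 from link(a,i)
round 1: derive cover(b,c) via R0 from link(b,c)
round 1: derive cover(b,i) via R0 from link(b,i)
round 1: derive cover(c,b) via R0 from link(c,b)
round 1: derive cover(c,c) via R0 from link(c,c)
round 1: derive cover(c,e) via R0 from link(c,e)
round 1: derive cover(c,h) via R0 from link(c,h)
round 1: derive cover(d,h) via R0 from link(d,h)
round 1: derive cover(d,i) via R0 from link(d,i)
round 1: derive cover(e,i) via R0 from link(e,i)
round 1: derive cover(f,h) via R0 from link(f,h)
round 1: derive cover(h,e) via R0 from link(h,e)
round 1: derive cover(i,a) via R0 from link(i,a)
round 2: derive cover(a,a) via R1 from cover(a,i), link(i,a)
round 2: derive cover(a,c) via R1 from cover(a,b), link(b,c)
round 2: derive cover(b,a) via R1 from cover(b,i), link(i,a)
round 2: derive cover(b,b) via R1 from cover(b,c), link(c,b)
round 2: derive cover(b,e) via R1 from cover(b,c), link(c,e)
round 2: derive cover(b,h) via R1 from cover(b,c), link(c,h)
round 2: derive cover(c,i) via R1 from cover(c,b), link(b,i)
round 2: derive cover(d,a) via R1 from cover(d,i), link(i,a)
round 2: derive cover(d,e) via R1 from cover(d,h), link(h,e)
round 2: derive cover(e,a) via R1 from cover(e,i), link(i,a)
round 2: derive cover(f,e) via R1 from cover(f,h), link(h,e)
round 2: derive cover(h,i) via R1 from cover(h,e), link(e,i)
round 2: derive cover(i,b) via R1 from cover(i,a), link(a,b)
round 2: derive cover(i,i) via R1 from cover(i,a), link(a,i)
round 3: derive cover(a,e) via R1 from cover(a,c), link(c,e)
round 3: derive cover(a,h) via R1 from cover(a,c), link(c,h)
round 3: derive cover(c,a) via R1 from cover(c,i), link(i,a)
round 3: derive cover(d,b) via R1 from cover(d,a), link(a,b)
round 3: derive cover(e,b) via R1 from cover(e,a), link(a,b)
round 3: derive cover(f,i) via R1 from cover(f,e), link(e,i)
round 3: derive cover(h,a) via R1 from cover(h,i), link(i,a)
round 3: derive cover(i,c) via R1 from cover(i,b), link(b,c)
round 4: derive cover(d,c) via R1 from cover(d,b), link(b,c)
round 4: derive cover(e,c) via R1 from cover(e,b), link(b,c)
round 4: derive cover(f,a) via R1 from cover(f,i), link(i,a)
round 4: derive cover(h,b) via R1 from cover(h,a), link(a,b)
round 4: derive cover(i,e) via R1 from cover(i,c), link(c,e)
round 4: derive cover(i,h) via R1 from cover(i,c), link(c,h)
round 5: derive cover(e,e) via R1 from cover(e,c), link(c,e)
round 5: derive cover(e,h) via R1 from cover(e,c), link(c,h)
round 5: derive cover(f,b) via R1 from cover(f,a), link(a,b)
round 5: derive cover(h,c) via R1 from cover(h,b), link(b,c)
round 6: derive cover(f,c) via R1 from cover(f,b), link(b,c)
round 6: derive cover(h,h) via R1 from cover(h,c), link(c,h)

yes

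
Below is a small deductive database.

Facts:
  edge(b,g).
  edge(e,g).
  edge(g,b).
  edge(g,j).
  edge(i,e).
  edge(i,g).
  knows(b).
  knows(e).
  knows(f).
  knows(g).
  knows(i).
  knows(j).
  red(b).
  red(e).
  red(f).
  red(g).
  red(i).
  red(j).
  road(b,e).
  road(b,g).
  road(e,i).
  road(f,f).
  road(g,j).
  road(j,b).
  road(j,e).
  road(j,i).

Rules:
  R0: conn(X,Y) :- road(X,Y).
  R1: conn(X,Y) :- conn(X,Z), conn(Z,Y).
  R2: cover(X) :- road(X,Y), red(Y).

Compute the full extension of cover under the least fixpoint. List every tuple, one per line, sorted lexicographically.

cover(b)
cover(e)
cover(f)
cover(g)
cover(j)

round 1: derive cover(b) via R2 from road(b,e), red(e)
round 1: derive cover(e) via R2 from road(e,i), red(i)
round 1: derive cover(f) via R2 from road(f,f), red(f)
round 1: derive cover(g) via R2 from road(g,j), red(j)
round 1: derive cover(j) via R2 from road(j,b), red(b)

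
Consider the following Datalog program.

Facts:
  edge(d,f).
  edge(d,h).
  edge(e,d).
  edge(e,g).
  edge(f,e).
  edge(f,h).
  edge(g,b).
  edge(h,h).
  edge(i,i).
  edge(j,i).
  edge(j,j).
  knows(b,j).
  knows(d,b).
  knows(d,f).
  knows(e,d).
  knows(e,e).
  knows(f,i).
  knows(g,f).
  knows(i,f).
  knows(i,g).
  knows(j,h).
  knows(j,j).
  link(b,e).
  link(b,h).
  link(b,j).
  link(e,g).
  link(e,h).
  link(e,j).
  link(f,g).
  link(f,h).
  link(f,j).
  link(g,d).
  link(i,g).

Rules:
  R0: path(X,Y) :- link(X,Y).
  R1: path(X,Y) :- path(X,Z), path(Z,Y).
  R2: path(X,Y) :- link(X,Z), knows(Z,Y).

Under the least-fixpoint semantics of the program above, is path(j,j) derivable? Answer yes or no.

round 1: derive path(b,e) via R0 from link(b,e)
round 1: derive path(b,h) via R0 from link(b,h)
round 1: derive path(b,j) via R0 from link(b,j)
round 1: derive path(e,g) via R0 from link(e,g)
round 1: derive path(e,h) via R0 from link(e,h)
round 1: derive path(e,j) via R0 from link(e,j)
round 1: derive path(f,g) via R0 from link(f,g)
round 1: derive path(f,h) via R0 from link(f,h)
round 1: derive path(f,j) via R0 from link(f,j)
round 1: derive path(g,d) via R0 from link(g,d)
round 1: derive path(i,g) via R0 from link(i,g)
round 1: derive path(b,d) via R2 from link(b,e), knows(e,d)
round 1: derive path(e,f) via R2 from link(e,g), knows(g,f)
round 1: derive path(f,f) via R2 from link(f,g), knows(g,f)
round 1: derive path(g,b) via R2 from link(g,d), knows(d,b)
round 1: derive path(g,f) via R2 from link(g,d), knows(d,f)
round 1: derive path(i,f) via R2 from link(i,g), knows(g,f)
round 2: derive path(b,f) via R1 from path(b,e), path(e,f)
round 2: derive path(b,g) via R1 from path(b,e), path(e,g)
round 2: derive path(e,b) via R1 from path(e,g), path(g,b)
round 2: derive path(e,d) via R1 from path(e,g), path(g,d)
round 2: derive path(f,b) via R1 from path(f,g), path(g,b)
round 2: derive path(f,d) via R1 from path(f,g), path(g,d)
round 2: derive path(g,e) via R1 from path(g,b), path(b,e)
round 2: derive path(g,g) via R1 from path(g,f), path(f,g)
round 2: derive path(g,h) via R1 from path(g,b), path(b,h)
round 2: derive path(g,j) via R1 from path(g,b), path(b,j)
round 2: derive path(i,b) via R1 from path(i,g), path(g,b)
round 2: derive path(i,d) via R1 from path(i,g), path(g,d)
round 2: derive path(i,h) via R1 from path(i,f), path(f,h)
round 2: derive path(i,j) via R1 from path(i,f), path(f,j)
round 3: derive path(b,b) via R1 from path(b,e), path(e,b)
round 3: derive path(e,e) via R1 from path(e,b), path(b,e)
round 3: derive path(f,e) via R1 from path(f,b), path(b,e)
round 3: derive path(i,e) via R1 from path(i,b), path(b,e)

no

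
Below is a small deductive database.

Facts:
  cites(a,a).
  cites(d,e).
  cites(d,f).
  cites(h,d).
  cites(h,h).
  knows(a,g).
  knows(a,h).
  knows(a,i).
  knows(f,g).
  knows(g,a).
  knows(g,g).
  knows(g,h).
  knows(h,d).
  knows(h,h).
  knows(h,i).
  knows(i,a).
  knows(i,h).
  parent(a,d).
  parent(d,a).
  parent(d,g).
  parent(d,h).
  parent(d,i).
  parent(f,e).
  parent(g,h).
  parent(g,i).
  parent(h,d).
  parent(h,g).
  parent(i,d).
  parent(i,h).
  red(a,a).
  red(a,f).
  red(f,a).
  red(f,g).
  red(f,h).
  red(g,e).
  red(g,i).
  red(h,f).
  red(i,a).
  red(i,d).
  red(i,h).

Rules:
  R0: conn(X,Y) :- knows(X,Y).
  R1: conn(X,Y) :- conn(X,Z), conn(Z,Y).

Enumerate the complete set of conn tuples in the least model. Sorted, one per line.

round 1: derive conn(a,g) via R0 from knows(a,g)
round 1: derive conn(a,h) via R0 from knows(a,h)
round 1: derive conn(a,i) via R0 from knows(a,i)
round 1: derive conn(f,g) via R0 from knows(f,g)
round 1: derive conn(g,a) via R0 from knows(g,a)
round 1: derive conn(g,g) via R0 from knows(g,g)
round 1: derive conn(g,h) via R0 from knows(g,h)
round 1: derive conn(h,d) via R0 from knows(h,d)
round 1: derive conn(h,h) via R0 from knows(h,h)
round 1: derive conn(h,i) via R0 from knows(h,i)
round 1: derive conn(i,a) via R0 from knows(i,a)
round 1: derive conn(i,h) via R0 from knows(i,h)
round 2: derive conn(a,a) via R1 from conn(a,g), conn(g,a)
round 2: derive conn(a,d) via R1 from conn(a,h), conn(h,d)
round 2: derive conn(f,a) via R1 from conn(f,g), conn(g,a)
round 2: derive conn(f,h) via R1 from conn(f,g), conn(g,h)
round 2: derive conn(g,d) via R1 from conn(g,h), conn(h,d)
round 2: derive conn(g,i) via R1 from conn(g,a), conn(a,i)
round 2: derive conn(h,a) via R1 from conn(h,i), conn(i,a)
round 2: derive conn(i,d) via R1 from conn(i,h), conn(h,d)
round 2: derive conn(i,g) via R1 from conn(i,a), conn(a,g)
round 2: derive conn(i,i) via R1 from conn(i,a), conn(a,i)
round 3: derive conn(f,d) via R1 from conn(f,a), conn(a,d)
round 3: derive conn(f,i) via R1 from conn(f,a), conn(a,i)
round 3: derive conn(h,g) via R1 from conn(h,a), conn(a,g)

conn(a,a)
conn(a,d)
conn(a,g)
conn(a,h)
conn(a,i)
conn(f,a)
conn(f,d)
conn(f,g)
conn(f,h)
conn(f,i)
conn(g,a)
conn(g,d)
conn(g,g)
conn(g,h)
conn(g,i)
conn(h,a)
conn(h,d)
conn(h,g)
conn(h,h)
conn(h,i)
conn(i,a)
conn(i,d)
conn(i,g)
conn(i,h)
conn(i,i)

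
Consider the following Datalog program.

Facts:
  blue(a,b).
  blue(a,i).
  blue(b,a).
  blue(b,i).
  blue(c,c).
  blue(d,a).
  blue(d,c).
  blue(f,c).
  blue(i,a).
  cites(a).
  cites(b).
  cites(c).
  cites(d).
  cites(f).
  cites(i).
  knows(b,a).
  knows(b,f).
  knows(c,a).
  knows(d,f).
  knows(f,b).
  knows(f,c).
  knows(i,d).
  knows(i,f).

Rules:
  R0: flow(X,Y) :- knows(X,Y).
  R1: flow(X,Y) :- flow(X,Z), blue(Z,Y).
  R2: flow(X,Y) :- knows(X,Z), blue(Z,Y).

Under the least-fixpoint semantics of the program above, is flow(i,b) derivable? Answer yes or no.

yes

round 1: derive flow(b,a) via R0 from knows(b,a)
round 1: derive flow(b,f) via R0 from knows(b,f)
round 1: derive flow(c,a) via R0 from knows(c,a)
round 1: derive flow(d,f) via R0 from knows(d,f)
round 1: derive flow(f,b) via R0 from knows(f,b)
round 1: derive flow(f,c) via R0 from knows(f,c)
round 1: derive flow(i,d) via R0 from knows(i,d)
round 1: derive flow(i,f) via R0 from knows(i,f)
round 1: derive flow(b,b) via R2 from knows(b,a), blue(a,b)
round 1: derive flow(b,c) via R2 from knows(b,f), blue(f,c)
round 1: derive flow(b,i) via R2 from knows(b,a), blue(a,i)
round 1: derive flow(c,b) via R2 from knows(c,a), blue(a,b)
round 1: derive flow(c,i) via R2 from knows(c,a), blue(a,i)
round 1: derive flow(d,c) via R2 from knows(d,f), blue(f,c)
round 1: derive flow(f,a) via R2 from knows(f,b), blue(b,a)
round 1: derive flow(f,i) via R2 from knows(f,b), blue(b,i)
round 1: derive flow(i,a) via R2 from knows(i,d), blue(d,a)
round 1: derive flow(i,c) via R2 from knows(i,d), blue(d,c)
round 2: derive flow(i,b) via R1 from flow(i,a), blue(a,b)
round 2: derive flow(i,i) via R1 from flow(i,a), blue(a,i)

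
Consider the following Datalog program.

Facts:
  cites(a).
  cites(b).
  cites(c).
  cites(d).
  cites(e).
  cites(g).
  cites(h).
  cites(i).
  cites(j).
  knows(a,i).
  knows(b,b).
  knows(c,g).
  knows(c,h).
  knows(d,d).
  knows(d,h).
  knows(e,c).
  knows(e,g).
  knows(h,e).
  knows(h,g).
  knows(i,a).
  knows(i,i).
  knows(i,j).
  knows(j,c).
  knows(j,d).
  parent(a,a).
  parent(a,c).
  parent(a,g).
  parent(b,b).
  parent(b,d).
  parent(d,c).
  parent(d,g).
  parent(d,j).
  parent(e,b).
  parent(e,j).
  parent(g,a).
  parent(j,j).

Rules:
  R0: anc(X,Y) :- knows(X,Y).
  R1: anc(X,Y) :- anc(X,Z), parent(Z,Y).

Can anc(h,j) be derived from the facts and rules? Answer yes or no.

round 1: derive anc(a,i) via R0 from knows(a,i)
round 1: derive anc(b,b) via R0 from knows(b,b)
round 1: derive anc(c,g) via R0 from knows(c,g)
round 1: derive anc(c,h) via R0 from knows(c,h)
round 1: derive anc(d,d) via R0 from knows(d,d)
round 1: derive anc(d,h) via R0 from knows(d,h)
round 1: derive anc(e,c) via R0 from knows(e,c)
round 1: derive anc(e,g) via R0 from knows(e,g)
round 1: derive anc(h,e) via R0 from knows(h,e)
round 1: derive anc(h,g) via R0 from knows(h,g)
round 1: derive anc(i,a) via R0 from knows(i,a)
round 1: derive anc(i,i) via R0 from knows(i,i)
round 1: derive anc(i,j) via R0 from knows(i,j)
round 1: derive anc(j,c) via R0 from knows(j,c)
round 1: derive anc(j,d) via R0 from knows(j,d)
round 2: derive anc(b,d) via R1 from anc(b,b), parent(b,d)
round 2: derive anc(c,a) via R1 from anc(c,g), parent(g,a)
round 2: derive anc(d,c) via R1 from anc(d,d), parent(d,c)
round 2: derive anc(d,g) via R1 from anc(d,d), parent(d,g)
round 2: derive anc(d,j) via R1 from anc(d,d), parent(d,j)
round 2: derive anc(e,a) via R1 from anc(e,g), parent(g,a)
round 2: derive anc(h,a) via R1 from anc(h,g), parent(g,a)
round 2: derive anc(h,b) via R1 from anc(h,e), parent(e,b)
round 2: derive anc(h,j) via R1 from anc(h,e), parent(e,j)
round 2: derive anc(i,c) via R1 from anc(i,a), parent(a,c)
round 2: derive anc(i,g) via R1 from anc(i,a), parent(a,g)
round 2: derive anc(j,g) via R1 from anc(j,d), parent(d,g)
round 2: derive anc(j,j) via R1 from anc(j,d), parent(d,j)
round 3: derive anc(b,c) via R1 from anc(b,d), parent(d,c)
round 3: derive anc(b,g) via R1 from anc(b,d), parent(d,g)
round 3: derive anc(b,j) via R1 from anc(b,d), parent(d,j)
round 3: derive anc(c,c) via R1 from anc(c,a), parent(a,c)
round 3: derive anc(d,a) via R1 from anc(d,g), parent(g,a)
round 3: derive anc(h,c) via R1 from anc(h,a), parent(a,c)
round 3: derive anc(h,d) via R1 from anc(h,b), parent(b,d)
round 3: derive anc(j,a) via R1 from anc(j,g), parent(g,a)
round 4: derive anc(b,a) via R1 from anc(b,g), parent(g,a)

yes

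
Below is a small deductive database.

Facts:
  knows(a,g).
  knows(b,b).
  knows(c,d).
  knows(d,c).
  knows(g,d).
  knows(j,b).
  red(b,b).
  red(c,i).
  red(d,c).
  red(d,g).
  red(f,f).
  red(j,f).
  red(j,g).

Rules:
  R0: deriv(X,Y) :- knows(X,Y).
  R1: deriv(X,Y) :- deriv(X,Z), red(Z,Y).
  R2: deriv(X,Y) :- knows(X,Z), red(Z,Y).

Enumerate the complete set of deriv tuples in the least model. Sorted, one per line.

round 1: derive deriv(a,g) via R0 from knows(a,g)
round 1: derive deriv(b,b) via R0 from knows(b,b)
round 1: derive deriv(c,d) via R0 from knows(c,d)
round 1: derive deriv(d,c) via R0 from knows(d,c)
round 1: derive deriv(g,d) via R0 from knows(g,d)
round 1: derive deriv(j,b) via R0 from knows(j,b)
round 1: derive deriv(c,c) via R2 from knows(c,d), red(d,c)
round 1: derive deriv(c,g) via R2 from knows(c,d), red(d,g)
round 1: derive deriv(d,i) via R2 from knows(d,c), red(c,i)
round 1: derive deriv(g,c) via R2 from knows(g,d), red(d,c)
round 1: derive deriv(g,g) via R2 from knows(g,d), red(d,g)
round 2: derive deriv(c,i) via R1 from deriv(c,c), red(c,i)
round 2: derive deriv(g,i) via R1 from deriv(g,c), red(c,i)

deriv(a,g)
deriv(b,b)
deriv(c,c)
deriv(c,d)
deriv(c,g)
deriv(c,i)
deriv(d,c)
deriv(d,i)
deriv(g,c)
deriv(g,d)
deriv(g,g)
deriv(g,i)
deriv(j,b)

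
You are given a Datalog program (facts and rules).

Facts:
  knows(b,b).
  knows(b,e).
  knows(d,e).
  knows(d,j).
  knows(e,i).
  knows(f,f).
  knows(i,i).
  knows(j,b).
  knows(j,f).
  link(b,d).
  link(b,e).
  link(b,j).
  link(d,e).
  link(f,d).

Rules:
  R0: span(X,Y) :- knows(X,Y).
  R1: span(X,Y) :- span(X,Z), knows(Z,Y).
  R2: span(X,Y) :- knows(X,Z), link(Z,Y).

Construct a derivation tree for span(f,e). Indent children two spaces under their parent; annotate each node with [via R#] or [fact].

span(f,e)  [via R1]
  span(f,d)  [via R2]
    knows(f,f)  [fact]
    link(f,d)  [fact]
  knows(d,e)  [fact]

round 1: derive span(b,b) via R0 from knows(b,b)
round 1: derive span(b,e) via R0 from knows(b,e)
round 1: derive span(d,e) via R0 from knows(d,e)
round 1: derive span(d,j) via R0 from knows(d,j)
round 1: derive span(e,i) via R0 from knows(e,i)
round 1: derive span(f,f) via R0 from knows(f,f)
round 1: derive span(i,i) via R0 from knows(i,i)
round 1: derive span(j,b) via R0 from knows(j,b)
round 1: derive span(j,f) via R0 from knows(j,f)
round 1: derive span(b,d) via R2 from knows(b,b), link(b,d)
round 1: derive span(b,j) via R2 from knows(b,b), link(b,j)
round 1: derive span(f,d) via R2 from knows(f,f), link(f,d)
round 1: derive span(j,d) via R2 from knows(j,b), link(b,d)
round 1: derive span(j,e) via R2 from knows(j,b), link(b,e)
round 1: derive span(j,j) via R2 from knows(j,b), link(b,j)
round 2: derive span(b,f) via R1 from span(b,j), knows(j,f)
round 2: derive span(b,i) via R1 from span(b,e), knows(e,i)
round 2: derive span(d,b) via R1 from span(d,j), knows(j,b)
round 2: derive span(d,f) via R1 from span(d,j), knows(j,f)
round 2: derive span(d,i) via R1 from span(d,e), knows(e,i)
round 2: derive span(f,e) via R1 from span(f,d), knows(d,e)
round 2: derive span(f,j) via R1 from span(f,d), knows(d,j)
round 2: derive span(j,i) via R1 from span(j,e), knows(e,i)
round 3: derive span(f,b) via R1 from span(f,j), knows(j,b)
round 3: derive span(f,i) via R1 from span(f,e), knows(e,i)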